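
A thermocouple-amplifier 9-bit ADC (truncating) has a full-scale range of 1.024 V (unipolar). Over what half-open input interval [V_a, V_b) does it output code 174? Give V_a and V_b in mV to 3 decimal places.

[348.000 mV, 350.000 mV)

LSB = 1.024/2^9 = 2.000 mV.
V_a = V_low + 174·LSB = 0.348 V; V_b = V_low + 175·LSB = 0.35 V.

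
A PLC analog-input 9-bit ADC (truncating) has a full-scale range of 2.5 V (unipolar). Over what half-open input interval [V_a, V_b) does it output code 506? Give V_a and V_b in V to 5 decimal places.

[2.47070 V, 2.47559 V)

LSB = 2.5/2^9 = 4.883 mV.
V_a = V_low + 506·LSB = 2.4707 V; V_b = V_low + 507·LSB = 2.47559 V.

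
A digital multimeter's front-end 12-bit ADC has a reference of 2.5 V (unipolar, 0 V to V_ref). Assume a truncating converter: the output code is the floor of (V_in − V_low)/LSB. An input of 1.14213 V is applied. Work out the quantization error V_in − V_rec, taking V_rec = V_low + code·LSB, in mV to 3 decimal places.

0.162 mV

LSB = 2.5/2^12 = 0.610 mV.
Scaled input = 1871.2658 LSBs, so code = 1871.
Reconstructed: 1.1419678 V.
V_in − V_rec = 0.000162227 V = 0.162 mV.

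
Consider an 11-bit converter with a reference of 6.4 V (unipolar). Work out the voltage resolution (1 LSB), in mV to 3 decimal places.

Full-scale span = 6.4 V.
LSB = 6.4 / 2^11 = 6.4 / 2048 = 0.003125 V = 3.125 mV.

3.125 mV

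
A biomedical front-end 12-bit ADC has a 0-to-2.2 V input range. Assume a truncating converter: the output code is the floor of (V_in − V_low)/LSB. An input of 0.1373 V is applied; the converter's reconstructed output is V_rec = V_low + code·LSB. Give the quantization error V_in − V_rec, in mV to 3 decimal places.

Step size: 2.2 V ÷ 2^12 = 0.537 mV.
(0.1373 − 0)/0.000537109 = 255.6276; ⌊·⌋ gives code 255.
Reconstructed: 0.13696289 V.
Difference: 0.000337109 V → 0.337 mV.

0.337 mV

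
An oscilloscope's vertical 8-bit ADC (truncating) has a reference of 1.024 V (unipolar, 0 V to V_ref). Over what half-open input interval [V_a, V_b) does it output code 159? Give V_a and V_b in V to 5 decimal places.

LSB = 1.024/2^8 = 4.000 mV.
V_a = V_low + 159·LSB = 0.636 V; V_b = V_low + 160·LSB = 0.64 V.

[0.63600 V, 0.64000 V)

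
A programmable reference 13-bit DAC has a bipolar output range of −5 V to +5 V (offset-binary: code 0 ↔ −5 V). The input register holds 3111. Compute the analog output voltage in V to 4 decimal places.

-1.2024 V

LSB = 10 V / 2^13 = 1.221 mV.
V_out = (−5) + 3111 × 0.0012207 V = -1.20239 V.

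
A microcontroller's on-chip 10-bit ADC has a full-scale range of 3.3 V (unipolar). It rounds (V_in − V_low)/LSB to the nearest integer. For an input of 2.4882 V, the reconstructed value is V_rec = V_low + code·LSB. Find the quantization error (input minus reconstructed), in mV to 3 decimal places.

Step size: 3.3 V ÷ 2^10 = 3.223 mV.
(2.4882 − 0)/0.00322266 = 772.0960; round gives code 772.
V_rec = 0 + 772·0.00322266 = 2.4878906 V.
V_in − V_rec = 0.000309375 V = 0.309 mV.

0.309 mV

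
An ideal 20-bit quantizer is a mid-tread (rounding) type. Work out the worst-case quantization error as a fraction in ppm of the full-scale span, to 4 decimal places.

0.4768 ppm

Rounding → worst-case error = ½ LSB = V_FS/2^21, so 1e+06/2097152 = 0.476837 ppm of full scale.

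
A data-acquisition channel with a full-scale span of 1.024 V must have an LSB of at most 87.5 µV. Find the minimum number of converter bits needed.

Number of steps required ≥ 1.024 V / 87.5 µV = 11702.86.
Need 2^N ≥ 11702.86; 2^13 = 8192, 2^14 = 16384.
Minimum N = 14.

14 bits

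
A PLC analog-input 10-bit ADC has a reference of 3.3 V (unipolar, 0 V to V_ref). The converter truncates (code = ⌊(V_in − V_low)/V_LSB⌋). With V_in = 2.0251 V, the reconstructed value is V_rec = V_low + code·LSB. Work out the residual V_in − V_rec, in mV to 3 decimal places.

1.272 mV

One LSB is 3.3 V / 1024 = 3.223 mV.
(2.0251 − 0)/0.00322266 = 628.3947; ⌊·⌋ gives code 628.
Code 628 maps back to 0 + 628×0.00322266 V = 2.0238281 V.
Error = 2.0251 − 2.0238281 = 0.00127188 V = 1.272 mV.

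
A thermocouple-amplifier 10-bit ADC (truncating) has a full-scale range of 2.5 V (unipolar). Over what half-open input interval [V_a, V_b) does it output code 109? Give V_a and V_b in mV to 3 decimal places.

[266.113 mV, 268.555 mV)

LSB = 2.5/2^10 = 2.441 mV.
V_a = V_low + 109·LSB = 0.266113 V; V_b = V_low + 110·LSB = 0.268555 V.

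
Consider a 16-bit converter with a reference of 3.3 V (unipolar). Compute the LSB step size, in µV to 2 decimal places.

Full-scale span = 3.3 V.
LSB = 3.3 / 2^16 = 3.3 / 65536 = 5.0354e-05 V = 50.35 µV.

50.35 µV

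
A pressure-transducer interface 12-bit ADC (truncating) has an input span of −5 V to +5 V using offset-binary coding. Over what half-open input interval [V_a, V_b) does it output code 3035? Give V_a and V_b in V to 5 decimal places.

[2.40967 V, 2.41211 V)

LSB = 10/2^12 = 2.441 mV.
V_a = V_low + 3035·LSB = 2.40967 V; V_b = V_low + 3036·LSB = 2.41211 V.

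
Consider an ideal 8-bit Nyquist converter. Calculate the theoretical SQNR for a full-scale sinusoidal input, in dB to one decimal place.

SNR ≈ 6.02·N + 1.76 dB = 6.02·8 + 1.76 = 49.92 dB.

49.9 dB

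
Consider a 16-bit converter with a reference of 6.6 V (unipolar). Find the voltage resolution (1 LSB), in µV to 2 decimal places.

Full-scale span = 6.6 V.
LSB = 6.6 / 2^16 = 6.6 / 65536 = 0.000100708 V = 100.71 µV.

100.71 µV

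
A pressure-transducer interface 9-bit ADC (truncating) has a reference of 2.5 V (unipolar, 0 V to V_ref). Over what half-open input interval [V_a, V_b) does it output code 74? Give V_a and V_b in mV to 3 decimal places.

LSB = 2.5/2^9 = 4.883 mV.
V_a = V_low + 74·LSB = 0.361328 V; V_b = V_low + 75·LSB = 0.366211 V.

[361.328 mV, 366.211 mV)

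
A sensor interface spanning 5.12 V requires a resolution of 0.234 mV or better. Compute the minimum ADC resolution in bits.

Number of steps required ≥ 5.12 V / 0.234 mV = 21880.34.
Need 2^N ≥ 21880.34; 2^14 = 16384, 2^15 = 32768.
Minimum N = 15.

15 bits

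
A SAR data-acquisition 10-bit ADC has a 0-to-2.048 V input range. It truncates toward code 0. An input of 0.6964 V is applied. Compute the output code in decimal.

code 348

LSB = 2.048 V / 1024 = 2.000 mV.
(V_in − V_low)/LSB = (0.6964 − 0) / 0.002 = 348.200.
⌊·⌋(348.200) = 348.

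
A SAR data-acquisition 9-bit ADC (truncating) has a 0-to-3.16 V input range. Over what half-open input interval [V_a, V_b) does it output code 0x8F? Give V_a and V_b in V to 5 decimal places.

[0.88258 V, 0.88875 V)

LSB = 3.16/2^9 = 6.172 mV.
Code 0x8F = 143 decimal.
V_a = V_low + 143·LSB = 0.882578 V; V_b = V_low + 144·LSB = 0.88875 V.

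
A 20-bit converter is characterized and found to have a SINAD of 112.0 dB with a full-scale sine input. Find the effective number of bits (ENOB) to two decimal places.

ENOB = (SINAD − 1.76) / 6.02 = (112.0 − 1.76)/6.02 = 18.312.

18.31 bits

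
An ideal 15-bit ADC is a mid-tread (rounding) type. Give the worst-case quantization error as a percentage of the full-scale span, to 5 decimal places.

Rounding → worst-case error = ½ LSB = V_FS/2^16, so 100/65536 = 0.00152588 % of full scale.

0.00153 %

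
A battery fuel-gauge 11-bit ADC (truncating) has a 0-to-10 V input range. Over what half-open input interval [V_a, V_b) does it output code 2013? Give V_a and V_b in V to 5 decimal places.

LSB = 10/2^11 = 4.883 mV.
V_a = V_low + 2013·LSB = 9.8291 V; V_b = V_low + 2014·LSB = 9.83398 V.

[9.82910 V, 9.83398 V)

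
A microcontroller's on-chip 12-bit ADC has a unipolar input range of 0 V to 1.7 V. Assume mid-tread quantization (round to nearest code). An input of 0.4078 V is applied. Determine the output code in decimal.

code 983

LSB = 1.7 V / 4096 = 415.04 µV.
(0.4078 − 0) / 0.000415039 = 982.558 LSBs.
round(982.558) = 983.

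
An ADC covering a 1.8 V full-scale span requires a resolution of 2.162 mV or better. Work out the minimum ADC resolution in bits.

10 bits

Number of steps required ≥ 1.8 V / 2.162 mV = 832.56.
Need 2^N ≥ 832.56; 2^9 = 512, 2^10 = 1024.
Minimum N = 10.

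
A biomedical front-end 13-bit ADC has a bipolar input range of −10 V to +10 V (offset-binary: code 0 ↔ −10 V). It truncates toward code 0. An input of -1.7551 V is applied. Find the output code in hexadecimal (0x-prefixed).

LSB = 20 V / 8192 = 2.441 mV.
Input sits at 3377.111 steps above V_low.
Floor → code 3377.
In hexadecimal (0x-prefixed): 0xD31.

code 0xD31 (decimal 3377)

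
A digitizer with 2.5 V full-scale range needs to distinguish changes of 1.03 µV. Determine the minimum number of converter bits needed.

Number of steps required ≥ 2.5 V / 1.03 µV = 2427184.47.
Need 2^N ≥ 2427184.47; 2^21 = 2097152, 2^22 = 4194304.
Minimum N = 22.

22 bits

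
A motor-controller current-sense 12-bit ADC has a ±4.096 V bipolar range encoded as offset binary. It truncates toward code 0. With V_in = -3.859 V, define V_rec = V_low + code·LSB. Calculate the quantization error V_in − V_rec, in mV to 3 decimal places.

1.000 mV

Step size: 8.192 V ÷ 2^12 = 2.000 mV.
(V_in − V_low)/LSB = (-3.859 − (−4.096))/0.002 = 118.5000 → code 118 (floor).
V_rec = (−4.096) + 118·0.002 = -3.86 V.
Difference: 0.001 V → 1.000 mV.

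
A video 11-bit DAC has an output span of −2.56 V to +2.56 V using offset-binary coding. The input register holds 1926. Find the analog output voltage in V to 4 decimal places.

2.2550 V

LSB = 5.12 V / 2^11 = 2.500 mV.
V_out = (−2.56) + 1926 × 0.0025 V = 2.255 V.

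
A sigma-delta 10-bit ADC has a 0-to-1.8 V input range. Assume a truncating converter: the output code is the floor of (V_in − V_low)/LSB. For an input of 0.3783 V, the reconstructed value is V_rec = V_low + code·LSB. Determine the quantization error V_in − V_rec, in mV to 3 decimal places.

Step size: 1.8 V ÷ 2^10 = 1.758 mV.
(V_in − V_low)/LSB = (0.3783 − 0)/0.00175781 = 215.2107 → code 215 (floor).
V_rec = 0 + 215·0.00175781 = 0.37792969 V.
Difference: 0.000370312 V → 0.370 mV.

0.370 mV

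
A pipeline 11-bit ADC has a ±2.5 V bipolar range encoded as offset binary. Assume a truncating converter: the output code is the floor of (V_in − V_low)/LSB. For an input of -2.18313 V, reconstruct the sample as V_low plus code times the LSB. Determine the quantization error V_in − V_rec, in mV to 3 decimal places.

LSB = 5/2^11 = 2.441 mV.
(V_in − V_low)/LSB = (-2.18313 − (−2.5))/0.00244141 = 129.7900 → code 129 (floor).
V_rec = (−2.5) + 129·0.00244141 = -2.1850586 V.
V_in − V_rec = 0.00192859 V = 1.929 mV.

1.929 mV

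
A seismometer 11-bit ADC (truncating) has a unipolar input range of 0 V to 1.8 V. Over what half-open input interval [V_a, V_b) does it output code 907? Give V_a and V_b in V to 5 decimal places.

LSB = 1.8/2^11 = 0.879 mV.
V_a = V_low + 907·LSB = 0.797168 V; V_b = V_low + 908·LSB = 0.798047 V.

[0.79717 V, 0.79805 V)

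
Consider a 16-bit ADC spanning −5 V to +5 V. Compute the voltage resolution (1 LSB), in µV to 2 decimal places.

Full-scale span = 10 V.
LSB = 10 / 2^16 = 10 / 65536 = 0.000152588 V = 152.59 µV.

152.59 µV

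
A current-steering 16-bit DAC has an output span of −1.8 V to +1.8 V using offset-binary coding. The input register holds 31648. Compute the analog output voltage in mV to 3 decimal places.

-61.523 mV

LSB = 3.6 V / 2^16 = 54.93 µV.
V_out = (−1.8) + 31648 × 5.49316e-05 V = -0.0615234 V.
= -61.523 mV.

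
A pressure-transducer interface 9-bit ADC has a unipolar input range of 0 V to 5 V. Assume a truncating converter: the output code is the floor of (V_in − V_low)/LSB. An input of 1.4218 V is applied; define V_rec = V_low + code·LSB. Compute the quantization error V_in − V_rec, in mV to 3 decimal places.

5.784 mV

One LSB is 5 V / 512 = 9.766 mV.
(V_in − V_low)/LSB = (1.4218 − 0)/0.00976562 = 145.5923 → code 145 (floor).
V_rec = 0 + 145·0.00976562 = 1.4160156 V.
V_in − V_rec = 0.00578437 V = 5.784 mV.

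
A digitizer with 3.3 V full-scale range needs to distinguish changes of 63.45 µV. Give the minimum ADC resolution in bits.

16 bits

Number of steps required ≥ 3.3 V / 63.45 µV = 52009.46.
Need 2^N ≥ 52009.46; 2^15 = 32768, 2^16 = 65536.
Minimum N = 16.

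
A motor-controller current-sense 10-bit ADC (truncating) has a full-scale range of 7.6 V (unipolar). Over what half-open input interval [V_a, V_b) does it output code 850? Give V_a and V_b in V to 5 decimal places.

LSB = 7.6/2^10 = 7.422 mV.
V_a = V_low + 850·LSB = 6.30859 V; V_b = V_low + 851·LSB = 6.31602 V.

[6.30859 V, 6.31602 V)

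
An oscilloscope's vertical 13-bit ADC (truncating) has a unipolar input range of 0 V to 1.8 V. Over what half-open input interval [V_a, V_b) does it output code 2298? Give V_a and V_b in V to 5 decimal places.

LSB = 1.8/2^13 = 219.73 µV.
V_a = V_low + 2298·LSB = 0.504932 V; V_b = V_low + 2299·LSB = 0.505151 V.

[0.50493 V, 0.50515 V)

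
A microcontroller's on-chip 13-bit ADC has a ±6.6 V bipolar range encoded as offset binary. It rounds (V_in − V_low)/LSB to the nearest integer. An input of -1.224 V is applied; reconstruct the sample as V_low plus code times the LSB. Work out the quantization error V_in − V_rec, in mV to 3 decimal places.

0.609 mV

Step size: 13.2 V ÷ 2^13 = 1.611 mV.
(-1.224 − (−6.6))/0.00161133 = 3336.3782; round gives code 3336.
Reconstructed: -1.2246094 V.
Error = -1.224 − (−1.2246094) = 0.000609375 V = 0.609 mV.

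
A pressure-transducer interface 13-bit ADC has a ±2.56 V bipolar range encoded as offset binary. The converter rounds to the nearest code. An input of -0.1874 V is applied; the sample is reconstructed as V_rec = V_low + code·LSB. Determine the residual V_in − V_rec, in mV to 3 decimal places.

One LSB is 5.12 V / 8192 = 0.625 mV.
Scaled input = 3796.1600 LSBs, so code = 3796.
Code 3796 maps back to (−2.56) + 3796×0.000625 V = -0.1875 V.
Difference: 0.0001 V → 0.100 mV.

0.100 mV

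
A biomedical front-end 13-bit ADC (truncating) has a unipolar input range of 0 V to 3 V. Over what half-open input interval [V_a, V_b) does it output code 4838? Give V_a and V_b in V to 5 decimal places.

LSB = 3/2^13 = 366.21 µV.
V_a = V_low + 4838·LSB = 1.77173 V; V_b = V_low + 4839·LSB = 1.77209 V.

[1.77173 V, 1.77209 V)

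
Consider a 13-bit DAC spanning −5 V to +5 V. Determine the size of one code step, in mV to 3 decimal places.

1.221 mV

Full-scale span = 10 V.
LSB = 10 / 2^13 = 10 / 8192 = 0.0012207 V = 1.221 mV.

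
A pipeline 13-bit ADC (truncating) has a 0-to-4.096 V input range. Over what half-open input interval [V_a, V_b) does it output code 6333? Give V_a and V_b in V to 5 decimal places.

LSB = 4.096/2^13 = 0.500 mV.
V_a = V_low + 6333·LSB = 3.1665 V; V_b = V_low + 6334·LSB = 3.167 V.

[3.16650 V, 3.16700 V)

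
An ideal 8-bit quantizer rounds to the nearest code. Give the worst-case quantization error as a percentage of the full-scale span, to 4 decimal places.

0.1953 %

Rounding → worst-case error = ½ LSB = V_FS/2^9, so 100/512 = 0.195312 % of full scale.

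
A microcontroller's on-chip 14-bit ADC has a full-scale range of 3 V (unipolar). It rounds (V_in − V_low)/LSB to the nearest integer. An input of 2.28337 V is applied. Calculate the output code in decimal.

code 12470

Full-scale span = 3 V; LSB = 3/2^14 = 183.11 µV.
(V_in − V_low)/LSB = (2.28337 − 0) / 0.000183105 = 12470.245.
round(12470.245) = 12470.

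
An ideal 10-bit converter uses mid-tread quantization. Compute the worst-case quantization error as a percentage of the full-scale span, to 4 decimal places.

Rounding → worst-case error = ½ LSB = V_FS/2^11, so 100/2048 = 0.0488281 % of full scale.

0.0488 %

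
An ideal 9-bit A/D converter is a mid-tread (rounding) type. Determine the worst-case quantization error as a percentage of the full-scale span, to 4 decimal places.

0.0977 %

Rounding → worst-case error = ½ LSB = V_FS/2^10, so 100/1024 = 0.0976562 % of full scale.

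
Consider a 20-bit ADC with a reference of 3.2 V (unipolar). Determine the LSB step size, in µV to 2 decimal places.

3.05 µV

Full-scale span = 3.2 V.
LSB = 3.2 / 2^20 = 3.2 / 1048576 = 3.05176e-06 V = 3.05 µV.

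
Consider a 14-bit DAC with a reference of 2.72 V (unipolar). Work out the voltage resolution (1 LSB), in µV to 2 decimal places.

Full-scale span = 2.72 V.
LSB = 2.72 / 2^14 = 2.72 / 16384 = 0.000166016 V = 166.02 µV.

166.02 µV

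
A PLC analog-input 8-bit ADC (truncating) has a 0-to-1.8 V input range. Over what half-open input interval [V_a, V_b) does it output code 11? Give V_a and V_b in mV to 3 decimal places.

LSB = 1.8/2^8 = 7.031 mV.
V_a = V_low + 11·LSB = 0.0773438 V; V_b = V_low + 12·LSB = 0.084375 V.

[77.344 mV, 84.375 mV)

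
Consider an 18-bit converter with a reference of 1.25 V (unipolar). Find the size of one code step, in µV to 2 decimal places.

4.77 µV

Full-scale span = 1.25 V.
LSB = 1.25 / 2^18 = 1.25 / 262144 = 4.76837e-06 V = 4.77 µV.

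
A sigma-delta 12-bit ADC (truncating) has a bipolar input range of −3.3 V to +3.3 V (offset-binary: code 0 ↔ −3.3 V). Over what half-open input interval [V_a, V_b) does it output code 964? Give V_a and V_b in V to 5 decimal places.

LSB = 6.6/2^12 = 1.611 mV.
V_a = V_low + 964·LSB = -1.74668 V; V_b = V_low + 965·LSB = -1.74507 V.

[-1.74668 V, -1.74507 V)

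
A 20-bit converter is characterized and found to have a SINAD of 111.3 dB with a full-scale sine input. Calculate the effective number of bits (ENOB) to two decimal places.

18.20 bits

ENOB = (SINAD − 1.76) / 6.02 = (111.3 − 1.76)/6.02 = 18.196.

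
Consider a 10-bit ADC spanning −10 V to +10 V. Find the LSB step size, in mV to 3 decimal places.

19.531 mV

Full-scale span = 20 V.
LSB = 20 / 2^10 = 20 / 1024 = 0.0195312 V = 19.531 mV.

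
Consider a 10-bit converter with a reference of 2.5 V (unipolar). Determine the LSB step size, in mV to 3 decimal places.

2.441 mV

Full-scale span = 2.5 V.
LSB = 2.5 / 2^10 = 2.5 / 1024 = 0.00244141 V = 2.441 mV.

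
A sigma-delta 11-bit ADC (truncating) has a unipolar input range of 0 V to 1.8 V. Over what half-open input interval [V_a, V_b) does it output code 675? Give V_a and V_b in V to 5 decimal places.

LSB = 1.8/2^11 = 0.879 mV.
V_a = V_low + 675·LSB = 0.593262 V; V_b = V_low + 676·LSB = 0.594141 V.

[0.59326 V, 0.59414 V)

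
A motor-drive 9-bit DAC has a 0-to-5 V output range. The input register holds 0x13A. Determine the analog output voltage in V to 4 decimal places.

LSB = 5 V / 2^9 = 9.766 mV.
Code 0x13A = 314 decimal.
V_out = 0 + 314 × 0.00976562 V = 3.06641 V.

3.0664 V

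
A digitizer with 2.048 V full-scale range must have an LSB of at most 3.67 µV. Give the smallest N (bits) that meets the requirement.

20 bits

Number of steps required ≥ 2.048 V / 3.67 µV = 558038.15.
Need 2^N ≥ 558038.15; 2^19 = 524288, 2^20 = 1048576.
Minimum N = 20.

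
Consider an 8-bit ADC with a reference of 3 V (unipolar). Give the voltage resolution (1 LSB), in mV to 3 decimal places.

Full-scale span = 3 V.
LSB = 3 / 2^8 = 3 / 256 = 0.0117188 V = 11.719 mV.

11.719 mV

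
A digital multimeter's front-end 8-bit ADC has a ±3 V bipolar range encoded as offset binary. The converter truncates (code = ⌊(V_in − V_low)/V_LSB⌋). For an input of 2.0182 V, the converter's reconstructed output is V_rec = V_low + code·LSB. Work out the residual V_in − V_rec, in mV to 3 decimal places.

LSB = 6/2^8 = 23.438 mV.
Scaled input = 214.1099 LSBs, so code = 214.
Code 214 maps back to (−3) + 214×0.0234375 V = 2.015625 V.
Error = 2.0182 − 2.015625 = 0.002575 V = 2.575 mV.

2.575 mV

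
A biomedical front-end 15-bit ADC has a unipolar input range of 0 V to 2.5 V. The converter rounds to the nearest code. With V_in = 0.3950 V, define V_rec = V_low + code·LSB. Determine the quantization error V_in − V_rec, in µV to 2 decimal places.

LSB = 2.5/2^15 = 76.29 µV.
Scaled input = 5177.3440 LSBs, so code = 5177.
V_rec = 0 + 5177·7.62939e-05 = 0.39497375 V.
Error = 0.3950 − 0.39497375 = 2.62451e-05 V = 26.25 µV.

26.25 µV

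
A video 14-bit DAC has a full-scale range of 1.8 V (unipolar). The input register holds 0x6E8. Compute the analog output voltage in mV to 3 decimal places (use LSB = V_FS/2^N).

LSB = 1.8 V / 2^14 = 109.86 µV.
Code 0x6E8 = 1768 decimal.
V_out = 0 + 1768 × 0.000109863 V = 0.194238 V.
= 194.238 mV.

194.238 mV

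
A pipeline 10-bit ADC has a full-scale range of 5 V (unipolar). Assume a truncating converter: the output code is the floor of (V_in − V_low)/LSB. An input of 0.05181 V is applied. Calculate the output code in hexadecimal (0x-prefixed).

code 0xA (decimal 10)

Full-scale span = 5 V; LSB = 5/2^10 = 4.883 mV.
Input sits at 10.611 steps above V_low.
So the output code is 10.
In hexadecimal (0x-prefixed): 0xA.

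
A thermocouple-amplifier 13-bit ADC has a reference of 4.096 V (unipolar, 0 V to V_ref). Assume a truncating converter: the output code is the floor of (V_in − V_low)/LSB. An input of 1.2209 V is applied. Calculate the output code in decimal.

LSB = 4.096 V / 8192 = 0.500 mV.
(V_in − V_low)/LSB = (1.2209 − 0) / 0.0005 = 2441.800.
Floor → code 2441.

code 2441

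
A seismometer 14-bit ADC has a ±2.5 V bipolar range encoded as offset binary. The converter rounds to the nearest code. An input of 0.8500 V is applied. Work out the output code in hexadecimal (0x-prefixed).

LSB = 5 V / 16384 = 305.18 µV.
Input sits at 10977.280 steps above V_low.
round(10977.280) = 10977.
In hexadecimal (0x-prefixed): 0x2AE1.

code 0x2AE1 (decimal 10977)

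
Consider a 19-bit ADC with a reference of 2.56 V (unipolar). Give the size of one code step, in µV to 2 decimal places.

Full-scale span = 2.56 V.
LSB = 2.56 / 2^19 = 2.56 / 524288 = 4.88281e-06 V = 4.88 µV.

4.88 µV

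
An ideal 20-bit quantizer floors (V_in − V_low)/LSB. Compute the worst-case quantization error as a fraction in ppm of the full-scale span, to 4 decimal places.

0.9537 ppm

Truncating → worst-case error = 1 LSB = V_FS/2^20, so 1e+06/1048576 = 0.953674 ppm of full scale.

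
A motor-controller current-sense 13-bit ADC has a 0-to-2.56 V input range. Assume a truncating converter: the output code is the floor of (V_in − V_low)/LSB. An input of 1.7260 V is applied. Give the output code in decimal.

code 5523

With 8192 levels over 2.56 V, one step is 312.50 µV.
(V_in − V_low)/LSB = (1.7260 − 0) / 0.0003125 = 5523.200.
Floor → code 5523.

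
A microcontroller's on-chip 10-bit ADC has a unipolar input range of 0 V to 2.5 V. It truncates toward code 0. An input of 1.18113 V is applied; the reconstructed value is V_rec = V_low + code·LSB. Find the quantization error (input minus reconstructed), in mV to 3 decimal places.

1.931 mV

LSB = 2.5/2^10 = 2.441 mV.
Scaled input = 483.7908 LSBs, so code = 483.
Reconstructed: 1.1791992 V.
Difference: 0.00193078 V → 1.931 mV.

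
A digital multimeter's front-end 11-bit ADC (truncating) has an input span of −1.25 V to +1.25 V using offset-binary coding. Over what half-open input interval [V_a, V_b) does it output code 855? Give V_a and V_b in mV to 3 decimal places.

LSB = 2.5/2^11 = 1.221 mV.
V_a = V_low + 855·LSB = -0.206299 V; V_b = V_low + 856·LSB = -0.205078 V.

[-206.299 mV, -205.078 mV)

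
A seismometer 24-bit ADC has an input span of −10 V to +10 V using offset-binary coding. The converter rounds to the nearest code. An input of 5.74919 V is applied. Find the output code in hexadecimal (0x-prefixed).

Full-scale span = 20 V; LSB = 20/2^24 = 1.19 µV.
(5.74919 − (−10)) / 1.19209e-06 = 13211378.123 LSBs.
Round → code 13211378.
In hexadecimal (0x-prefixed): 0xC996F2.

code 0xC996F2 (decimal 13211378)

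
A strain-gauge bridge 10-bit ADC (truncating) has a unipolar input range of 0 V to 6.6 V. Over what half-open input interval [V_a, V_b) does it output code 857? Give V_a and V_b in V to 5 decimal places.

LSB = 6.6/2^10 = 6.445 mV.
V_a = V_low + 857·LSB = 5.52363 V; V_b = V_low + 858·LSB = 5.53008 V.

[5.52363 V, 5.53008 V)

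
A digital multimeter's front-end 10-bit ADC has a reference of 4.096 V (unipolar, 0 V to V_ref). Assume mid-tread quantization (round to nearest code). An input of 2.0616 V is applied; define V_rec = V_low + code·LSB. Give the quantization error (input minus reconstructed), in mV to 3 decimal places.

LSB = 4.096/2^10 = 4.000 mV.
Scaled input = 515.4000 LSBs, so code = 515.
V_rec = 0 + 515·0.004 = 2.06 V.
Difference: 0.0016 V → 1.600 mV.

1.600 mV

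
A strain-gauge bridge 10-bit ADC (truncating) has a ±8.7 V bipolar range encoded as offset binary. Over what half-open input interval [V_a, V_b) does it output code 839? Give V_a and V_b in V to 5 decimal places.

[5.55645 V, 5.57344 V)

LSB = 17.4/2^10 = 16.992 mV.
V_a = V_low + 839·LSB = 5.55645 V; V_b = V_low + 840·LSB = 5.57344 V.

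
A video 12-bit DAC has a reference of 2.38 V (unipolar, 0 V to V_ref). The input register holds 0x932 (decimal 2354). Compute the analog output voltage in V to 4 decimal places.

1.3678 V

LSB = 2.38 V / 2^12 = 0.581 mV.
Code 0x932 = 2354 decimal.
V_out = 0 + 2354 × 0.000581055 V = 1.3678 V.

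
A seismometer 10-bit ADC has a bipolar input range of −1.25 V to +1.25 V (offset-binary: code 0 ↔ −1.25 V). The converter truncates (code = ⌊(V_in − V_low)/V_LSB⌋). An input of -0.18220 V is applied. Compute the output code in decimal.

LSB = 2.5 V / 1024 = 2.441 mV.
(-0.18220 − (−1.25)) / 0.00244141 = 437.371 LSBs.
⌊·⌋(437.371) = 437.

code 437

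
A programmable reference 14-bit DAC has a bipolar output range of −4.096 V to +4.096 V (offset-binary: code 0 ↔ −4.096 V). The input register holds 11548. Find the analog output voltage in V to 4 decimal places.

1.6780 V

LSB = 8.192 V / 2^14 = 0.500 mV.
V_out = (−4.096) + 11548 × 0.0005 V = 1.678 V.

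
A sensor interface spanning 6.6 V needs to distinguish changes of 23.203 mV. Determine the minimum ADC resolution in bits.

Number of steps required ≥ 6.6 V / 23.203 mV = 284.45.
Need 2^N ≥ 284.45; 2^8 = 256, 2^9 = 512.
Minimum N = 9.

9 bits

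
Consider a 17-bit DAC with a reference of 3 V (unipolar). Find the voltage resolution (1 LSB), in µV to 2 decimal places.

22.89 µV

Full-scale span = 3 V.
LSB = 3 / 2^17 = 3 / 131072 = 2.28882e-05 V = 22.89 µV.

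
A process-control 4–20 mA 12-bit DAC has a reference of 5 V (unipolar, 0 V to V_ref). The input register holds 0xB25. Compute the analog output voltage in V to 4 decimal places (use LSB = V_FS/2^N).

LSB = 5 V / 2^12 = 1.221 mV.
Code 0xB25 = 2853 decimal.
V_out = 0 + 2853 × 0.0012207 V = 3.48267 V.

3.4827 V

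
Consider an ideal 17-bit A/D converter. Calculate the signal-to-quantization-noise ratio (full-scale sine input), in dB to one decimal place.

104.1 dB

SNR ≈ 6.02·N + 1.76 dB = 6.02·17 + 1.76 = 104.10 dB.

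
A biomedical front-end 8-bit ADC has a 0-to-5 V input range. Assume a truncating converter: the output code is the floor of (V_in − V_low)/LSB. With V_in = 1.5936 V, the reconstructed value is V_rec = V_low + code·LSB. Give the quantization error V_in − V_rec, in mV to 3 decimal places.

LSB = 5/2^8 = 19.531 mV.
Scaled input = 81.5923 LSBs, so code = 81.
Code 81 maps back to 0 + 81×0.0195312 V = 1.5820312 V.
Difference: 0.0115687 V → 11.569 mV.

11.569 mV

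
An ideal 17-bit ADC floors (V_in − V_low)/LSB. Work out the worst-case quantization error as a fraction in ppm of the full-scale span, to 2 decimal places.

7.63 ppm

Truncating → worst-case error = 1 LSB = V_FS/2^17, so 1e+06/131072 = 7.62939 ppm of full scale.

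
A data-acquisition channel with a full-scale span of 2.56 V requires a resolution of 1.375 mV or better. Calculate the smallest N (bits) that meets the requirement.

Number of steps required ≥ 2.56 V / 1.375 mV = 1861.82.
Need 2^N ≥ 1861.82; 2^10 = 1024, 2^11 = 2048.
Minimum N = 11.

11 bits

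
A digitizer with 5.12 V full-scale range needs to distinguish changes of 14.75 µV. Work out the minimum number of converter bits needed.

Number of steps required ≥ 5.12 V / 14.75 µV = 347118.64.
Need 2^N ≥ 347118.64; 2^18 = 262144, 2^19 = 524288.
Minimum N = 19.

19 bits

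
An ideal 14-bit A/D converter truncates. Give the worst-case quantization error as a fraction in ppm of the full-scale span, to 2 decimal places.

Truncating → worst-case error = 1 LSB = V_FS/2^14, so 1e+06/16384 = 61.0352 ppm of full scale.

61.04 ppm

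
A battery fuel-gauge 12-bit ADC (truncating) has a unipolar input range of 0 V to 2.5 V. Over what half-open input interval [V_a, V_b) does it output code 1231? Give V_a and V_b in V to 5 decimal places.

LSB = 2.5/2^12 = 0.610 mV.
V_a = V_low + 1231·LSB = 0.751343 V; V_b = V_low + 1232·LSB = 0.751953 V.

[0.75134 V, 0.75195 V)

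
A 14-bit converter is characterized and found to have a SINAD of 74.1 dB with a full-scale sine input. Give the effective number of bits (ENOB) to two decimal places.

ENOB = (SINAD − 1.76) / 6.02 = (74.1 − 1.76)/6.02 = 12.017.

12.02 bits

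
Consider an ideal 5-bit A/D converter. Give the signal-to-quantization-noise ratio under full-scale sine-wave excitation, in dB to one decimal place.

SNR ≈ 6.02·N + 1.76 dB = 6.02·5 + 1.76 = 31.86 dB.

31.9 dB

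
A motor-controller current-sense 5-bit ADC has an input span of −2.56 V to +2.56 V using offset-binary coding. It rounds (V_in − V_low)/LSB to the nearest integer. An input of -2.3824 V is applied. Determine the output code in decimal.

code 1

LSB = 5.12 V / 32 = 160.000 mV.
Input sits at 1.110 steps above V_low.
round(1.110) = 1.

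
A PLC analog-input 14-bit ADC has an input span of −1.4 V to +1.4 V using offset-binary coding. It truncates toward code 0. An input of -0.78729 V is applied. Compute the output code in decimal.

code 3585

With 16384 levels over 2.8 V, one step is 170.90 µV.
(-0.78729 − (−1.4)) / 0.000170898 = 3585.229 LSBs.
⌊·⌋(3585.229) = 3585.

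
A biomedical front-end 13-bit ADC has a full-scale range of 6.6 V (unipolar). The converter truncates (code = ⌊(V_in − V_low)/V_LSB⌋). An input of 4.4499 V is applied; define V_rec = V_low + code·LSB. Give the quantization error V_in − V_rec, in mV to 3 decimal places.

One LSB is 6.6 V / 8192 = 0.806 mV.
(V_in − V_low)/LSB = (4.4499 − 0)/0.000805664 = 5523.2698 → code 5523 (floor).
Code 5523 maps back to 0 + 5523×0.000805664 V = 4.4496826 V.
Error = 4.4499 − 4.4496826 = 0.000217383 V = 0.217 mV.

0.217 mV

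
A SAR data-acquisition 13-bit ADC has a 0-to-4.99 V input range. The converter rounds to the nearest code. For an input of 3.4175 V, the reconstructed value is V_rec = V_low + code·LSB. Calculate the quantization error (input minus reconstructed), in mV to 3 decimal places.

0.276 mV

LSB = 4.99/2^13 = 0.609 mV.
(V_in − V_low)/LSB = (3.4175 − 0)/0.000609131 = 5610.4529 → code 5610 (round).
Code 5610 maps back to 0 + 5610×0.000609131 V = 3.4172241 V.
V_in − V_rec = 0.000275879 V = 0.276 mV.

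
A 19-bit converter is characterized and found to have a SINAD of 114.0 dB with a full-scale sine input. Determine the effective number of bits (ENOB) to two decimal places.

18.64 bits

ENOB = (SINAD − 1.76) / 6.02 = (114.0 − 1.76)/6.02 = 18.645.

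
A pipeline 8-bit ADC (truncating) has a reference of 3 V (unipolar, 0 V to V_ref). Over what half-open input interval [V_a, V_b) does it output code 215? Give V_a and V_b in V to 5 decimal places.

[2.51953 V, 2.53125 V)

LSB = 3/2^8 = 11.719 mV.
V_a = V_low + 215·LSB = 2.51953 V; V_b = V_low + 216·LSB = 2.53125 V.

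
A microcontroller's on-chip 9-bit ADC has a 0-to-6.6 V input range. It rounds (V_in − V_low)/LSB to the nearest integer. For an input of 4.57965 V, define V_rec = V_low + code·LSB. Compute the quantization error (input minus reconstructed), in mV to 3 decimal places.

LSB = 6.6/2^9 = 12.891 mV.
(4.57965 − 0)/0.0128906 = 355.2698; round gives code 355.
Code 355 maps back to 0 + 355×0.0128906 V = 4.5761719 V.
V_in − V_rec = 0.00347812 V = 3.478 mV.

3.478 mV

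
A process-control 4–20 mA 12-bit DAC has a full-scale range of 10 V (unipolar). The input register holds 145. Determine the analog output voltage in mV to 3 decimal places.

354.004 mV

LSB = 10 V / 2^12 = 2.441 mV.
V_out = 0 + 145 × 0.00244141 V = 0.354004 V.
= 354.004 mV.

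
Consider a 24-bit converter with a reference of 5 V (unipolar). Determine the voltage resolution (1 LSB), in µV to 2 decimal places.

Full-scale span = 5 V.
LSB = 5 / 2^24 = 5 / 16777216 = 2.98023e-07 V = 0.30 µV.

0.30 µV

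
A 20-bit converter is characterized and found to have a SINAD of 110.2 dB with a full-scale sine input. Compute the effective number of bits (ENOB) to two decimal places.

18.01 bits

ENOB = (SINAD − 1.76) / 6.02 = (110.2 − 1.76)/6.02 = 18.013.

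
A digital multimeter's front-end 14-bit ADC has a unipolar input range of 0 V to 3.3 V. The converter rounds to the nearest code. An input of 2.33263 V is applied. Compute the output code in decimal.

With 16384 levels over 3.3 V, one step is 201.42 µV.
Input sits at 11581.155 steps above V_low.
So the output code is 11581.

code 11581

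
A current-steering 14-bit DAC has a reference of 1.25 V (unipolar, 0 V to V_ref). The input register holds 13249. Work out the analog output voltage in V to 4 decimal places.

1.0108 V

LSB = 1.25 V / 2^14 = 76.29 µV.
V_out = 0 + 13249 × 7.62939e-05 V = 1.01082 V.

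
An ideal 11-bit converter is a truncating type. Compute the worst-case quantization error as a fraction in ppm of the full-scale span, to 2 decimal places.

488.28 ppm

Truncating → worst-case error = 1 LSB = V_FS/2^11, so 1e+06/2048 = 488.281 ppm of full scale.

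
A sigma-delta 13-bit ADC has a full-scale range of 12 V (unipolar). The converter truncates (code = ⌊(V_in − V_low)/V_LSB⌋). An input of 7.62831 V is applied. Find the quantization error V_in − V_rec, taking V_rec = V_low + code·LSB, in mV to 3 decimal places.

One LSB is 12 V / 8192 = 1.465 mV.
(7.62831 − 0)/0.00146484 = 5207.5930; ⌊·⌋ gives code 5207.
Reconstructed: 7.6274414 V.
Difference: 0.000868594 V → 0.869 mV.

0.869 mV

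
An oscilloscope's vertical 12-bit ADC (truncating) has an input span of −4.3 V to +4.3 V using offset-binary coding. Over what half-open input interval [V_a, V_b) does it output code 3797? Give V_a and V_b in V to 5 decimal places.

LSB = 8.6/2^12 = 2.100 mV.
V_a = V_low + 3797·LSB = 3.67222 V; V_b = V_low + 3798·LSB = 3.67432 V.

[3.67222 V, 3.67432 V)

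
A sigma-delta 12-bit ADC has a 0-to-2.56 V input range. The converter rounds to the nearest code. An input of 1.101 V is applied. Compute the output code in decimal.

Full-scale span = 2.56 V; LSB = 2.56/2^12 = 0.625 mV.
(V_in − V_low)/LSB = (1.101 − 0) / 0.000625 = 1761.600.
round(1761.600) = 1762.

code 1762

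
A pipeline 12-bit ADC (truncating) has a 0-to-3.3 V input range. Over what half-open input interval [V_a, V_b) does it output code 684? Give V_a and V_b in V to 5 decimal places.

[0.55107 V, 0.55188 V)

LSB = 3.3/2^12 = 0.806 mV.
V_a = V_low + 684·LSB = 0.551074 V; V_b = V_low + 685·LSB = 0.55188 V.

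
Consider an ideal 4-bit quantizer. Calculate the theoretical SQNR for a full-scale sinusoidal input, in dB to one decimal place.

SNR ≈ 6.02·N + 1.76 dB = 6.02·4 + 1.76 = 25.84 dB.

25.8 dB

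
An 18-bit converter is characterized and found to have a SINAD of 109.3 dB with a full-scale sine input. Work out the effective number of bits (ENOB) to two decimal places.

ENOB = (SINAD − 1.76) / 6.02 = (109.3 − 1.76)/6.02 = 17.864.

17.86 bits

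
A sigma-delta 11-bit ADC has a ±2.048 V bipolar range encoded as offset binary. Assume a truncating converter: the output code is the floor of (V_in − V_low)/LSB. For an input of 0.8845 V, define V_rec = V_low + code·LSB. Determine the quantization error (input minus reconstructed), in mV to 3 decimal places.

LSB = 4.096/2^11 = 2.000 mV.
Scaled input = 1466.2500 LSBs, so code = 1466.
Reconstructed: 0.884 V.
Error = 0.8845 − 0.884 = 0.0005 V = 0.500 mV.

0.500 mV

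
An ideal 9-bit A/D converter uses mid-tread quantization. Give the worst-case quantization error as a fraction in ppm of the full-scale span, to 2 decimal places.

Rounding → worst-case error = ½ LSB = V_FS/2^10, so 1e+06/1024 = 976.562 ppm of full scale.

976.56 ppm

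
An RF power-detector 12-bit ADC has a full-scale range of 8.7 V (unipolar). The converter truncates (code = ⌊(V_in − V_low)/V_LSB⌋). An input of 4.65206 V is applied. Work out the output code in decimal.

LSB = 8.7 V / 4096 = 2.124 mV.
Input sits at 2190.211 steps above V_low.
⌊·⌋(2190.211) = 2190.

code 2190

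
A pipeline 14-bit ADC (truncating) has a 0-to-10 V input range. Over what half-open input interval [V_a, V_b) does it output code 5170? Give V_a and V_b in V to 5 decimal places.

[3.15552 V, 3.15613 V)

LSB = 10/2^14 = 0.610 mV.
V_a = V_low + 5170·LSB = 3.15552 V; V_b = V_low + 5171·LSB = 3.15613 V.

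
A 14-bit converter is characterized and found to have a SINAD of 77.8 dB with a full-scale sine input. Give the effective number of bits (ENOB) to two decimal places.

ENOB = (SINAD − 1.76) / 6.02 = (77.8 − 1.76)/6.02 = 12.631.

12.63 bits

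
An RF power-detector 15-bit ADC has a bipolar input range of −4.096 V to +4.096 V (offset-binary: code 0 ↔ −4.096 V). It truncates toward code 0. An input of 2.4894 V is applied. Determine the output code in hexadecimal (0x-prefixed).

LSB = 8.192 V / 32768 = 250.00 µV.
(2.4894 − (−4.096)) / 0.00025 = 26341.600 LSBs.
Floor → code 26341.
In hexadecimal (0x-prefixed): 0x66E5.

code 0x66E5 (decimal 26341)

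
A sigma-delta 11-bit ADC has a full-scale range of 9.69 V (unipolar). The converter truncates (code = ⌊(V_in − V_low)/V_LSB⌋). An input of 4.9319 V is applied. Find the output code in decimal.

With 2048 levels over 9.69 V, one step is 4.731 mV.
(V_in − V_low)/LSB = (4.9319 − 0) / 0.00473145 = 1042.366.
Floor → code 1042.

code 1042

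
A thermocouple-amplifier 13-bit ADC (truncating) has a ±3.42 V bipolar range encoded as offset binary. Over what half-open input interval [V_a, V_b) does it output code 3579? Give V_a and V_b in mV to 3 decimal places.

[-431.675 mV, -430.840 mV)

LSB = 6.84/2^13 = 0.835 mV.
V_a = V_low + 3579·LSB = -0.431675 V; V_b = V_low + 3580·LSB = -0.43084 V.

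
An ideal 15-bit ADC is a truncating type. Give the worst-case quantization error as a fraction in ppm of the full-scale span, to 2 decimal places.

30.52 ppm

Truncating → worst-case error = 1 LSB = V_FS/2^15, so 1e+06/32768 = 30.5176 ppm of full scale.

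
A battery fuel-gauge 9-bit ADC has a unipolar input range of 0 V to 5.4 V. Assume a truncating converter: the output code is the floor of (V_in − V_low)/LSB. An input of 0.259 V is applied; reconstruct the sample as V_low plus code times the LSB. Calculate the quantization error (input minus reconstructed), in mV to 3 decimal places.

LSB = 5.4/2^9 = 10.547 mV.
Scaled input = 24.5570 LSBs, so code = 24.
Reconstructed: 0.253125 V.
Difference: 0.005875 V → 5.875 mV.

5.875 mV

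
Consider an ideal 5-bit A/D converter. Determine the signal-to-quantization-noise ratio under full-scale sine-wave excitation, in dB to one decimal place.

31.9 dB

SNR ≈ 6.02·N + 1.76 dB = 6.02·5 + 1.76 = 31.86 dB.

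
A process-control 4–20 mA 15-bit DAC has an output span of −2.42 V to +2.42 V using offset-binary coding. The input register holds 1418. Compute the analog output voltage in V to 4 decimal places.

-2.2106 V

LSB = 4.84 V / 2^15 = 147.71 µV.
V_out = (−2.42) + 1418 × 0.000147705 V = -2.21055 V.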